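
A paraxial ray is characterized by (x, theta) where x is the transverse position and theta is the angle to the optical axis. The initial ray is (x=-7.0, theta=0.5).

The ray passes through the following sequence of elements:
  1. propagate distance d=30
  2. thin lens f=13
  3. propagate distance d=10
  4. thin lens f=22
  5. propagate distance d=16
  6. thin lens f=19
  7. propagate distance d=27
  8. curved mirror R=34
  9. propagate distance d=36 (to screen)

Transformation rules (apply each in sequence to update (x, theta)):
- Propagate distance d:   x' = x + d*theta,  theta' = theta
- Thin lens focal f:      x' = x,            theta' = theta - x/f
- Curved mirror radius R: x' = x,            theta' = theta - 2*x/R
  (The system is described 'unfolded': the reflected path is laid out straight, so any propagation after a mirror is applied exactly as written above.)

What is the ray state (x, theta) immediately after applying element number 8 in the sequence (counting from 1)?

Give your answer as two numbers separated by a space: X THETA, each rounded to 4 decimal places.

Initial: x=-7.0000 theta=0.5000
After 1 (propagate distance d=30): x=8.0000 theta=0.5000
After 2 (thin lens f=13): x=8.0000 theta=-3/26 (≈-0.1154)
After 3 (propagate distance d=10): x=89/13 (≈6.8462) theta=-3/26 (≈-0.1154)
After 4 (thin lens f=22): x=89/13 (≈6.8462) theta=-61/143 (≈-0.4266)
After 5 (propagate distance d=16): x=3/143 (≈0.0210) theta=-61/143 (≈-0.4266)
After 6 (thin lens f=19): x=3/143 (≈0.0210) theta=-1162/2717 (≈-0.4277)
After 7 (propagate distance d=27): x=-219/19 (≈-11.5263) theta=-1162/2717 (≈-0.4277)
After 8 (curved mirror R=34): x=-219/19 (≈-11.5263) theta=11563/46189 (≈0.2503)
Rounded to 4 decimal places: x = -11.5263, theta = 0.2503

Answer: -11.5263 0.2503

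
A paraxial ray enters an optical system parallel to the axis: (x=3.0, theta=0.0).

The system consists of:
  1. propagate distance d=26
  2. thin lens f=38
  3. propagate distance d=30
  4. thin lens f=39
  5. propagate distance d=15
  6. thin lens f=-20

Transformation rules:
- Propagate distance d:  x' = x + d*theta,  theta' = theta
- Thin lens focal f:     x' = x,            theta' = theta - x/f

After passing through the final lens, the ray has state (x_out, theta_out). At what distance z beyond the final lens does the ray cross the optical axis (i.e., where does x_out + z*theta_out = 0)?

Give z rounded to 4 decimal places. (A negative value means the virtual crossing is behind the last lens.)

Answer: -5.8965

Derivation:
Initial: x=3.0000 theta=0.0000
After 1 (propagate distance d=26): x=3.0000 theta=0.0000
After 2 (thin lens f=38): x=3.0000 theta=-3/38 (≈-0.0789)
After 3 (propagate distance d=30): x=12/19 (≈0.6316) theta=-3/38 (≈-0.0789)
After 4 (thin lens f=39): x=12/19 (≈0.6316) theta=-47/494 (≈-0.0951)
After 5 (propagate distance d=15): x=-393/494 (≈-0.7955) theta=-47/494 (≈-0.0951)
After 6 (thin lens f=-20): x=-393/494 (≈-0.7955) theta=-1333/9880 (≈-0.1349)
z_focus = -x_out/theta_out = -(-393/494)/(-1333/9880) = -7860/1333 ≈ -5.8965
Rounded to 4 decimal places: z = -5.8965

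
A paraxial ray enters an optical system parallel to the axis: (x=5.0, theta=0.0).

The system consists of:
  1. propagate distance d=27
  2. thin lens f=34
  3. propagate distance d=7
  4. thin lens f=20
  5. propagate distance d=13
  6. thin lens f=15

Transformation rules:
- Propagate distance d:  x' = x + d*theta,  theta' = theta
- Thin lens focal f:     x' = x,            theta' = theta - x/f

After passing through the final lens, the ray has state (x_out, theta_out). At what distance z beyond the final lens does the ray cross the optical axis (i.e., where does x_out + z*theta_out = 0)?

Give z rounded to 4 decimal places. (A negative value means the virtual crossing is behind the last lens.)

Initial: x=5.0000 theta=0.0000
After 1 (propagate distance d=27): x=5.0000 theta=0.0000
After 2 (thin lens f=34): x=5.0000 theta=-5/34 (≈-0.1471)
After 3 (propagate distance d=7): x=135/34 (≈3.9706) theta=-5/34 (≈-0.1471)
After 4 (thin lens f=20): x=135/34 (≈3.9706) theta=-47/136 (≈-0.3456)
After 5 (propagate distance d=13): x=-71/136 (≈-0.5221) theta=-47/136 (≈-0.3456)
After 6 (thin lens f=15): x=-71/136 (≈-0.5221) theta=-317/1020 (≈-0.3108)
z_focus = -x_out/theta_out = -(-71/136)/(-317/1020) = -1065/634 ≈ -1.6798
Rounded to 4 decimal places: z = -1.6798

Answer: -1.6798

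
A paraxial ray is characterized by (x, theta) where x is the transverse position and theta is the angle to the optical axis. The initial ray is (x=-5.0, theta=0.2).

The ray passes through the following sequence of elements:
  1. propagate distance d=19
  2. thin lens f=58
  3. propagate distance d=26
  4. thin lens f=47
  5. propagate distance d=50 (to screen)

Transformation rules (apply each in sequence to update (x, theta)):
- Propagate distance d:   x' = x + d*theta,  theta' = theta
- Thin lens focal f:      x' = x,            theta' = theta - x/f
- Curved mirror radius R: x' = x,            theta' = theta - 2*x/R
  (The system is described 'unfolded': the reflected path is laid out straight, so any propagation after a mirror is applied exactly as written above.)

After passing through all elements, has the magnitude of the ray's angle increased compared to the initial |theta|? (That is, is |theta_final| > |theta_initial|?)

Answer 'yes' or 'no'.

Initial: x=-5.0000 theta=0.2000
After 1 (propagate distance d=19): x=-1.2000 theta=0.2000
After 2 (thin lens f=58): x=-1.2000 theta=32/145 (≈0.2207)
After 3 (propagate distance d=26): x=658/145 (≈4.5379) theta=32/145 (≈0.2207)
After 4 (thin lens f=47): x=658/145 (≈4.5379) theta=18/145 (≈0.1241)
After 5 (propagate distance d=50 (to screen)): x=1558/145 (≈10.7448) theta=18/145 (≈0.1241)
|theta_initial|=0.2000 |theta_final|=18/145 (≈0.1241) -> not increased

Answer: no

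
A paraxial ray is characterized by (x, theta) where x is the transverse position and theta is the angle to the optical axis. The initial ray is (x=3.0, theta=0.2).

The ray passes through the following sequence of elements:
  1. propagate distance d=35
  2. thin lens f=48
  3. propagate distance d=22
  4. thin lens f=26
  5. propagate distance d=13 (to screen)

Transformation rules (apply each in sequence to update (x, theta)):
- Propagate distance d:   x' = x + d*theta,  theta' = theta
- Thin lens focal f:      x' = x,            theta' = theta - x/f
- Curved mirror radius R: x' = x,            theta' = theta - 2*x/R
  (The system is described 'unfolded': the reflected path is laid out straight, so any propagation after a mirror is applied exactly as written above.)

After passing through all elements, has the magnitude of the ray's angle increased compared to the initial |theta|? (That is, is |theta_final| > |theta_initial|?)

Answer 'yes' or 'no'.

Answer: yes

Derivation:
Initial: x=3.0000 theta=0.2000
After 1 (propagate distance d=35): x=10.0000 theta=0.2000
After 2 (thin lens f=48): x=10.0000 theta=-1/120 (≈-0.0083)
After 3 (propagate distance d=22): x=589/60 (≈9.8167) theta=-1/120 (≈-0.0083)
After 4 (thin lens f=26): x=589/60 (≈9.8167) theta=-301/780 (≈-0.3859)
After 5 (propagate distance d=13 (to screen)): x=4.8000 theta=-301/780 (≈-0.3859)
|theta_initial|=0.2000 |theta_final|=301/780 (≈0.3859) -> increased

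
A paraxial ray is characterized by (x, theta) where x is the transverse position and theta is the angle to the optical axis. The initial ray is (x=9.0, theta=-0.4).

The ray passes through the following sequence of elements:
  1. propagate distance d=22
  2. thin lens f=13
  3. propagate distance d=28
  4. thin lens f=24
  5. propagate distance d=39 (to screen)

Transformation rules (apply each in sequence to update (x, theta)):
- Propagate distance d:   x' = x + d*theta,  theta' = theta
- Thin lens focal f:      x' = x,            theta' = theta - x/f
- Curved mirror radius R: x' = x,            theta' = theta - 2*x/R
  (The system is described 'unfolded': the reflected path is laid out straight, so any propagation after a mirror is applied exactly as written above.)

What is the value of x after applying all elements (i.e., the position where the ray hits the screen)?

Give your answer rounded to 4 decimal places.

Initial: x=9.0000 theta=-0.4000
After 1 (propagate distance d=22): x=0.2000 theta=-0.4000
After 2 (thin lens f=13): x=0.2000 theta=-27/65 (≈-0.4154)
After 3 (propagate distance d=28): x=-743/65 (≈-11.4308) theta=-27/65 (≈-0.4154)
After 4 (thin lens f=24): x=-743/65 (≈-11.4308) theta=19/312 (≈0.0609)
After 5 (propagate distance d=39 (to screen)): x=-4709/520 (≈-9.0558) theta=19/312 (≈0.0609)
Rounded to 4 decimal places: x = -9.0558

Answer: -9.0558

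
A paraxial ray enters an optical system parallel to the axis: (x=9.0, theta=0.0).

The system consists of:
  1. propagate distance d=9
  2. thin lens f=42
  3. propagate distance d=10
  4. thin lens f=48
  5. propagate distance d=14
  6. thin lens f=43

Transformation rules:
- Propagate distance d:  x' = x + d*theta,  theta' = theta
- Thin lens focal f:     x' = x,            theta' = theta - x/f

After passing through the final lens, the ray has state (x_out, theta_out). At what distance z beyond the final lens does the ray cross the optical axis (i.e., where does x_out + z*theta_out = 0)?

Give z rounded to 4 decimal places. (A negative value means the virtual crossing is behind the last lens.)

Initial: x=9.0000 theta=0.0000
After 1 (propagate distance d=9): x=9.0000 theta=0.0000
After 2 (thin lens f=42): x=9.0000 theta=-3/14 (≈-0.2143)
After 3 (propagate distance d=10): x=48/7 (≈6.8571) theta=-3/14 (≈-0.2143)
After 4 (thin lens f=48): x=48/7 (≈6.8571) theta=-5/14 (≈-0.3571)
After 5 (propagate distance d=14): x=13/7 (≈1.8571) theta=-5/14 (≈-0.3571)
After 6 (thin lens f=43): x=13/7 (≈1.8571) theta=-241/602 (≈-0.4003)
z_focus = -x_out/theta_out = -(13/7)/(-241/602) = 1118/241 ≈ 4.6390
Rounded to 4 decimal places: z = 4.6390

Answer: 4.6390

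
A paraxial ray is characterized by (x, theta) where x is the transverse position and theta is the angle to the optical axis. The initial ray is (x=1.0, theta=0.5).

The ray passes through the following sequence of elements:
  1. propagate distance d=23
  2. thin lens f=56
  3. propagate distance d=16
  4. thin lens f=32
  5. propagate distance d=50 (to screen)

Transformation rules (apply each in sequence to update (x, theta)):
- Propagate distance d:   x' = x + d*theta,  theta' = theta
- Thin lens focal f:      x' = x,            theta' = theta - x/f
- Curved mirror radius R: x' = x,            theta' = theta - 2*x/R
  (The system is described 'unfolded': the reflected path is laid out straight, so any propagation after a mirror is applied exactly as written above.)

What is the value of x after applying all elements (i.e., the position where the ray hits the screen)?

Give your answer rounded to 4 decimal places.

Initial: x=1.0000 theta=0.5000
After 1 (propagate distance d=23): x=12.5000 theta=0.5000
After 2 (thin lens f=56): x=12.5000 theta=31/112 (≈0.2768)
After 3 (propagate distance d=16): x=237/14 (≈16.9286) theta=31/112 (≈0.2768)
After 4 (thin lens f=32): x=237/14 (≈16.9286) theta=-113/448 (≈-0.2522)
After 5 (propagate distance d=50 (to screen)): x=967/224 (≈4.3170) theta=-113/448 (≈-0.2522)
Rounded to 4 decimal places: x = 4.3170

Answer: 4.3170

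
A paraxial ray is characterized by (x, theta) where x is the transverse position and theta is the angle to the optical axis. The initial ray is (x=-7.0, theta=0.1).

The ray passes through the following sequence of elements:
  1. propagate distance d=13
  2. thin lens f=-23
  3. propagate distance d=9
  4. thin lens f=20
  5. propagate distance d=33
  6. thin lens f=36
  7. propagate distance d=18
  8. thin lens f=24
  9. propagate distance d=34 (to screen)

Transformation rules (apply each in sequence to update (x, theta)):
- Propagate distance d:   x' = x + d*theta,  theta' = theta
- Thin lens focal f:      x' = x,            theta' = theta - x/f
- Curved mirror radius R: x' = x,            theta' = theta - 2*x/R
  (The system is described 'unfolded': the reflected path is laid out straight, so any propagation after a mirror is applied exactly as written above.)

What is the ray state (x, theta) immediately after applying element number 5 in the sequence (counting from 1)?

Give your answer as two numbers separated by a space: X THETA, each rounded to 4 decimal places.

Initial: x=-7.0000 theta=0.1000
After 1 (propagate distance d=13): x=-5.7000 theta=0.1000
After 2 (thin lens f=-23): x=-5.7000 theta=-17/115 (≈-0.1478)
After 3 (propagate distance d=9): x=-1617/230 (≈-7.0304) theta=-17/115 (≈-0.1478)
After 4 (thin lens f=20): x=-1617/230 (≈-7.0304) theta=937/4600 (≈0.2037)
After 5 (propagate distance d=33): x=-1419/4600 (≈-0.3085) theta=937/4600 (≈0.2037)
Rounded to 4 decimal places: x = -0.3085, theta = 0.2037

Answer: -0.3085 0.2037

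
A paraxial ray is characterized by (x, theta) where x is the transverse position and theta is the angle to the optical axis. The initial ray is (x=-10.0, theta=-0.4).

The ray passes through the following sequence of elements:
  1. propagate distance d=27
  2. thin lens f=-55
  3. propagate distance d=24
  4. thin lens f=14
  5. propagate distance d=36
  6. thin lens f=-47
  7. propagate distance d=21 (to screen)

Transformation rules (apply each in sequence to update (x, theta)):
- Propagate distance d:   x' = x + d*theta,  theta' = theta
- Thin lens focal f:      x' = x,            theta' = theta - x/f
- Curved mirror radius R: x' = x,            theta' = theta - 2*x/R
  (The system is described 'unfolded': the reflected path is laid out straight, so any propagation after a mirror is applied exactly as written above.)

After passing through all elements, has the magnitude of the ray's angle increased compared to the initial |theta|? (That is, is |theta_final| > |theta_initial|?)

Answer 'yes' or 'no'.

Answer: yes

Derivation:
Initial: x=-10.0000 theta=-0.4000
After 1 (propagate distance d=27): x=-20.8000 theta=-0.4000
After 2 (thin lens f=-55): x=-20.8000 theta=-214/275 (≈-0.7782)
After 3 (propagate distance d=24): x=-10856/275 (≈-39.4764) theta=-214/275 (≈-0.7782)
After 4 (thin lens f=14): x=-10856/275 (≈-39.4764) theta=786/385 (≈2.0416)
After 5 (propagate distance d=36): x=65488/1925 (≈34.0197) theta=786/385 (≈2.0416)
After 6 (thin lens f=-47): x=65488/1925 (≈34.0197) theta=250198/90475 (≈2.7654)
After 7 (propagate distance d=21 (to screen)): x=8332094/90475 (≈92.0928) theta=250198/90475 (≈2.7654)
|theta_initial|=0.4000 |theta_final|=250198/90475 (≈2.7654) -> increased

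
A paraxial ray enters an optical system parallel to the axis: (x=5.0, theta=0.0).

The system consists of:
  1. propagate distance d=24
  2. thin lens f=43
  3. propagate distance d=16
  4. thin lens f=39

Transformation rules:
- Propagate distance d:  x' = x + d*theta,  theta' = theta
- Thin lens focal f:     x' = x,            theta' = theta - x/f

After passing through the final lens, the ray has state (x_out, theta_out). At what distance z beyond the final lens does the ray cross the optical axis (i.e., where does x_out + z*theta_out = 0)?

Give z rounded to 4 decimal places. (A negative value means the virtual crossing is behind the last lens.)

Answer: 15.9545

Derivation:
Initial: x=5.0000 theta=0.0000
After 1 (propagate distance d=24): x=5.0000 theta=0.0000
After 2 (thin lens f=43): x=5.0000 theta=-5/43 (≈-0.1163)
After 3 (propagate distance d=16): x=135/43 (≈3.1395) theta=-5/43 (≈-0.1163)
After 4 (thin lens f=39): x=135/43 (≈3.1395) theta=-110/559 (≈-0.1968)
z_focus = -x_out/theta_out = -(135/43)/(-110/559) = 351/22 ≈ 15.9545
Rounded to 4 decimal places: z = 15.9545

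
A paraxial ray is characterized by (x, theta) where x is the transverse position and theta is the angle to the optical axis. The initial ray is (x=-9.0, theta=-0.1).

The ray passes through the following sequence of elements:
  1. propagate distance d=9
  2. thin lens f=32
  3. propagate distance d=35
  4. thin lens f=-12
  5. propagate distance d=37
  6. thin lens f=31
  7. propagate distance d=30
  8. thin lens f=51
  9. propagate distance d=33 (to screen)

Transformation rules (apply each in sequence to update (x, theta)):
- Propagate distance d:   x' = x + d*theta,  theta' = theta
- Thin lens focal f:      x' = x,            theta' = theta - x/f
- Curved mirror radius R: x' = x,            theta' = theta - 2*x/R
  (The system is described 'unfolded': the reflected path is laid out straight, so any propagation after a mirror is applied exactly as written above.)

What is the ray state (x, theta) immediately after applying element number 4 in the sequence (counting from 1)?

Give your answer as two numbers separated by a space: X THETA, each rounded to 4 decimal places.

Initial: x=-9.0000 theta=-0.1000
After 1 (propagate distance d=9): x=-9.9000 theta=-0.1000
After 2 (thin lens f=32): x=-9.9000 theta=67/320 (≈0.2094)
After 3 (propagate distance d=35): x=-823/320 (≈-2.5719) theta=67/320 (≈0.2094)
After 4 (thin lens f=-12): x=-823/320 (≈-2.5719) theta=-19/3840 (≈-0.0049)
Rounded to 4 decimal places: x = -2.5719, theta = -0.0049

Answer: -2.5719 -0.0049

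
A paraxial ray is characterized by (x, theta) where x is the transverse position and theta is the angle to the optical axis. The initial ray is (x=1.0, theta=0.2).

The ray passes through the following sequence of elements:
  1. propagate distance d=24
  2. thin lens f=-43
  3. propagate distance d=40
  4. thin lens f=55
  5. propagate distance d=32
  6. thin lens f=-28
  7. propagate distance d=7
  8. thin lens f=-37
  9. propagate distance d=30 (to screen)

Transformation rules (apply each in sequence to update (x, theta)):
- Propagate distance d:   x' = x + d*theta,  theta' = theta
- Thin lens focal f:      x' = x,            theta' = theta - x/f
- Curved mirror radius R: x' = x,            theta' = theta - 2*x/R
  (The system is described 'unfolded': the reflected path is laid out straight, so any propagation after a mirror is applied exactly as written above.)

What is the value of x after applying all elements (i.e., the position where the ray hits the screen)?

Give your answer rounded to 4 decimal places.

Initial: x=1.0000 theta=0.2000
After 1 (propagate distance d=24): x=5.8000 theta=0.2000
After 2 (thin lens f=-43): x=5.8000 theta=72/215 (≈0.3349)
After 3 (propagate distance d=40): x=4127/215 (≈19.1953) theta=72/215 (≈0.3349)
After 4 (thin lens f=55): x=4127/215 (≈19.1953) theta=-167/11825 (≈-0.0141)
After 5 (propagate distance d=32): x=221641/11825 (≈18.7434) theta=-167/11825 (≈-0.0141)
After 6 (thin lens f=-28): x=221641/11825 (≈18.7434) theta=6199/9460 (≈0.6553)
After 7 (propagate distance d=7): x=1103529/47300 (≈23.3304) theta=6199/9460 (≈0.6553)
After 8 (thin lens f=-37): x=1103529/47300 (≈23.3304) theta=562586/437525 (≈1.2858)
After 9 (propagate distance d=30 (to screen)): x=108340893/1750100 (≈61.9055) theta=562586/437525 (≈1.2858)
Rounded to 4 decimal places: x = 61.9055

Answer: 61.9055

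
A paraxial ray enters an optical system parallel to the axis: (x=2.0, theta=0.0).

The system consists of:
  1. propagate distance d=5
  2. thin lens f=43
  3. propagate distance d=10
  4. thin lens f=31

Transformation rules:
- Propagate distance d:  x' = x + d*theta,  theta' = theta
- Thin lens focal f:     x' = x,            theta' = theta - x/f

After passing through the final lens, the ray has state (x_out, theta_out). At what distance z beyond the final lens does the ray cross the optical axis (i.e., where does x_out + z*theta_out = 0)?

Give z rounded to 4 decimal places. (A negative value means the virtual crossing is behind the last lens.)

Answer: 15.9844

Derivation:
Initial: x=2.0000 theta=0.0000
After 1 (propagate distance d=5): x=2.0000 theta=0.0000
After 2 (thin lens f=43): x=2.0000 theta=-2/43 (≈-0.0465)
After 3 (propagate distance d=10): x=66/43 (≈1.5349) theta=-2/43 (≈-0.0465)
After 4 (thin lens f=31): x=66/43 (≈1.5349) theta=-128/1333 (≈-0.0960)
z_focus = -x_out/theta_out = -(66/43)/(-128/1333) = 1023/64 ≈ 15.9844
Rounded to 4 decimal places: z = 15.9844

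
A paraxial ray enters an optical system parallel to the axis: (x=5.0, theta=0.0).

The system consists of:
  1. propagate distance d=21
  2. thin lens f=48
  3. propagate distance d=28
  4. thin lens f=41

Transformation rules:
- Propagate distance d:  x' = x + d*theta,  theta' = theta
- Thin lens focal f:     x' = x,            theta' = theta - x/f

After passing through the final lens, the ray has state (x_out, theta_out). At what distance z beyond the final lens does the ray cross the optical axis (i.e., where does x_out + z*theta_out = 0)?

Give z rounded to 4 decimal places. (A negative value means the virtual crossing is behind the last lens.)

Initial: x=5.0000 theta=0.0000
After 1 (propagate distance d=21): x=5.0000 theta=0.0000
After 2 (thin lens f=48): x=5.0000 theta=-5/48 (≈-0.1042)
After 3 (propagate distance d=28): x=25/12 (≈2.0833) theta=-5/48 (≈-0.1042)
After 4 (thin lens f=41): x=25/12 (≈2.0833) theta=-305/1968 (≈-0.1550)
z_focus = -x_out/theta_out = -(25/12)/(-305/1968) = 820/61 ≈ 13.4426
Rounded to 4 decimal places: z = 13.4426

Answer: 13.4426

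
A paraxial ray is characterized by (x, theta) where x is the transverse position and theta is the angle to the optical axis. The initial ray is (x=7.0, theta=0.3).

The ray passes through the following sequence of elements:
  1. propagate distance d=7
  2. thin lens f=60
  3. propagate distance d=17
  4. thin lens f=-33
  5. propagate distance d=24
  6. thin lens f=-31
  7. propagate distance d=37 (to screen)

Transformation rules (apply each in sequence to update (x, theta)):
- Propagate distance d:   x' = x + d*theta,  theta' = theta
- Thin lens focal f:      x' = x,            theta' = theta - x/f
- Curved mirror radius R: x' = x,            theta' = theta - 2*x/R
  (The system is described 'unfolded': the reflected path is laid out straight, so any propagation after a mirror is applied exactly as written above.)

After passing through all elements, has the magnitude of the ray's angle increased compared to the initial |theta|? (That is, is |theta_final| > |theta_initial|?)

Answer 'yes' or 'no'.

Answer: yes

Derivation:
Initial: x=7.0000 theta=0.3000
After 1 (propagate distance d=7): x=9.1000 theta=0.3000
After 2 (thin lens f=60): x=9.1000 theta=89/600 (≈0.1483)
After 3 (propagate distance d=17): x=6973/600 (≈11.6217) theta=89/600 (≈0.1483)
After 4 (thin lens f=-33): x=6973/600 (≈11.6217) theta=991/1980 (≈0.5005)
After 5 (propagate distance d=24): x=155983/6600 (≈23.6338) theta=991/1980 (≈0.5005)
After 6 (thin lens f=-31): x=155983/6600 (≈23.6338) theta=70469/55800 (≈1.2629)
After 7 (propagate distance d=37 (to screen)): x=21593651/306900 (≈70.3605) theta=70469/55800 (≈1.2629)
|theta_initial|=0.3000 |theta_final|=70469/55800 (≈1.2629) -> increased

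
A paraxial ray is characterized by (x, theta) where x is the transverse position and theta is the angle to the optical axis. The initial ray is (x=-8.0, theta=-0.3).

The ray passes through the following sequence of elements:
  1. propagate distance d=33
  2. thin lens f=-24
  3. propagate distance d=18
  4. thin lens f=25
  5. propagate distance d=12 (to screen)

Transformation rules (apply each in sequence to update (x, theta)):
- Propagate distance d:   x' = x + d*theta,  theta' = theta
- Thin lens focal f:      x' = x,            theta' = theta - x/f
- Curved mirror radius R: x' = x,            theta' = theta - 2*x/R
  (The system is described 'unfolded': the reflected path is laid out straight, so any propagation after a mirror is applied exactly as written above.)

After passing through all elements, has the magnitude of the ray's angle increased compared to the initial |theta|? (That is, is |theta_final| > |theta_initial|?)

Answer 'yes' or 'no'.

Answer: yes

Derivation:
Initial: x=-8.0000 theta=-0.3000
After 1 (propagate distance d=33): x=-17.9000 theta=-0.3000
After 2 (thin lens f=-24): x=-17.9000 theta=-251/240 (≈-1.0458)
After 3 (propagate distance d=18): x=-36.7250 theta=-251/240 (≈-1.0458)
After 4 (thin lens f=25): x=-36.7250 theta=2539/6000 (≈0.4232)
After 5 (propagate distance d=12 (to screen)): x=-31.6470 theta=2539/6000 (≈0.4232)
|theta_initial|=0.3000 |theta_final|=2539/6000 (≈0.4232) -> increased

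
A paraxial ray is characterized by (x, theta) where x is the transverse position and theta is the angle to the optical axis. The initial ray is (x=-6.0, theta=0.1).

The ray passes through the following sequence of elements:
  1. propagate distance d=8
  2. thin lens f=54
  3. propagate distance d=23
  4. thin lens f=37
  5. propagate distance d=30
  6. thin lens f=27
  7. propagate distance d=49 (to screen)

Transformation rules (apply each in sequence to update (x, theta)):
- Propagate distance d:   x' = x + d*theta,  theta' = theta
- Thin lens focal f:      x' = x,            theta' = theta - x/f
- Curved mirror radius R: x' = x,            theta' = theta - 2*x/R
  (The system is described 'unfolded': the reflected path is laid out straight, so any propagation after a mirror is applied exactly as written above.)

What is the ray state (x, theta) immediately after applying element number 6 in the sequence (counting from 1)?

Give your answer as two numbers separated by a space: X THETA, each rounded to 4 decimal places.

Initial: x=-6.0000 theta=0.1000
After 1 (propagate distance d=8): x=-5.2000 theta=0.1000
After 2 (thin lens f=54): x=-5.2000 theta=53/270 (≈0.1963)
After 3 (propagate distance d=23): x=-37/54 (≈-0.6852) theta=53/270 (≈0.1963)
After 4 (thin lens f=37): x=-37/54 (≈-0.6852) theta=29/135 (≈0.2148)
After 5 (propagate distance d=30): x=311/54 (≈5.7593) theta=29/135 (≈0.2148)
After 6 (thin lens f=27): x=311/54 (≈5.7593) theta=11/7290 (≈0.0015)
Rounded to 4 decimal places: x = 5.7593, theta = 0.0015

Answer: 5.7593 0.0015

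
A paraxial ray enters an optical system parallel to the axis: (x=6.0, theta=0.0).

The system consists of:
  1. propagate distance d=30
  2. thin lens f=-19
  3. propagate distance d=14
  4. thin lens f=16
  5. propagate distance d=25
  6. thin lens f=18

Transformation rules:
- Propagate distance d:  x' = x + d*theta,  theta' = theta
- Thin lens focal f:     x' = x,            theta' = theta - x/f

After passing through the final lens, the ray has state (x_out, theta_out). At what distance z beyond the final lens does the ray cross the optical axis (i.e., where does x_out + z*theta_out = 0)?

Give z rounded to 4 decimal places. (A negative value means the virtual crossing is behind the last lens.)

Answer: 4.5330

Derivation:
Initial: x=6.0000 theta=0.0000
After 1 (propagate distance d=30): x=6.0000 theta=0.0000
After 2 (thin lens f=-19): x=6.0000 theta=6/19 (≈0.3158)
After 3 (propagate distance d=14): x=198/19 (≈10.4211) theta=6/19 (≈0.3158)
After 4 (thin lens f=16): x=198/19 (≈10.4211) theta=-51/152 (≈-0.3355)
After 5 (propagate distance d=25): x=309/152 (≈2.0329) theta=-51/152 (≈-0.3355)
After 6 (thin lens f=18): x=309/152 (≈2.0329) theta=-409/912 (≈-0.4485)
z_focus = -x_out/theta_out = -(309/152)/(-409/912) = 1854/409 ≈ 4.5330
Rounded to 4 decimal places: z = 4.5330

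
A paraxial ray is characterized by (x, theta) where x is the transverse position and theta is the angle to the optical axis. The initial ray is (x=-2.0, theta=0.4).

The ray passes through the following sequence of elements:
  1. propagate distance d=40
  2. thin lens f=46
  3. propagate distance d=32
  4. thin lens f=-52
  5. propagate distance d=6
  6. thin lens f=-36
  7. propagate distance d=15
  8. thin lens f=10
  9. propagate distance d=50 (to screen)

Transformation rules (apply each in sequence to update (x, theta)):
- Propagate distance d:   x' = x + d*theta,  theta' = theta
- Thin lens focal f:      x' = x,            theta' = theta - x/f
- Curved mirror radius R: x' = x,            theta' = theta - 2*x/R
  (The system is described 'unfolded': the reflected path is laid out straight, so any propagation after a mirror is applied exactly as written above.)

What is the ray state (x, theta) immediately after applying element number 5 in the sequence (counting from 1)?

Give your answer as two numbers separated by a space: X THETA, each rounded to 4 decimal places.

Initial: x=-2.0000 theta=0.4000
After 1 (propagate distance d=40): x=14.0000 theta=0.4000
After 2 (thin lens f=46): x=14.0000 theta=11/115 (≈0.0957)
After 3 (propagate distance d=32): x=1962/115 (≈17.0609) theta=11/115 (≈0.0957)
After 4 (thin lens f=-52): x=1962/115 (≈17.0609) theta=1267/2990 (≈0.4237)
After 5 (propagate distance d=6): x=29307/1495 (≈19.6033) theta=1267/2990 (≈0.4237)
Rounded to 4 decimal places: x = 19.6033, theta = 0.4237

Answer: 19.6033 0.4237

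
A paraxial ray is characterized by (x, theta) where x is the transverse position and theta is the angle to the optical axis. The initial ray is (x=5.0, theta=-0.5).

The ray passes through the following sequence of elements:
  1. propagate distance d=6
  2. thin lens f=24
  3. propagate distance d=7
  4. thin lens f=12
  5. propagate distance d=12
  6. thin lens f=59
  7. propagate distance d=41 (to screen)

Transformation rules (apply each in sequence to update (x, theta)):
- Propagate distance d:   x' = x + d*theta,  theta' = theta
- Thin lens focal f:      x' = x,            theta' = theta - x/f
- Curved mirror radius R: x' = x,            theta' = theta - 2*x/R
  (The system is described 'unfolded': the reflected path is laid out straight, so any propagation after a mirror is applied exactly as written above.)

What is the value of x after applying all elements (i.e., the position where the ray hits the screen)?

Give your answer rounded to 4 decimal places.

Answer: -18.9342

Derivation:
Initial: x=5.0000 theta=-0.5000
After 1 (propagate distance d=6): x=2.0000 theta=-0.5000
After 2 (thin lens f=24): x=2.0000 theta=-7/12 (≈-0.5833)
After 3 (propagate distance d=7): x=-25/12 (≈-2.0833) theta=-7/12 (≈-0.5833)
After 4 (thin lens f=12): x=-25/12 (≈-2.0833) theta=-59/144 (≈-0.4097)
After 5 (propagate distance d=12): x=-7.0000 theta=-59/144 (≈-0.4097)
After 6 (thin lens f=59): x=-7.0000 theta=-2473/8496 (≈-0.2911)
After 7 (propagate distance d=41 (to screen)): x=-160865/8496 (≈-18.9342) theta=-2473/8496 (≈-0.2911)
Rounded to 4 decimal places: x = -18.9342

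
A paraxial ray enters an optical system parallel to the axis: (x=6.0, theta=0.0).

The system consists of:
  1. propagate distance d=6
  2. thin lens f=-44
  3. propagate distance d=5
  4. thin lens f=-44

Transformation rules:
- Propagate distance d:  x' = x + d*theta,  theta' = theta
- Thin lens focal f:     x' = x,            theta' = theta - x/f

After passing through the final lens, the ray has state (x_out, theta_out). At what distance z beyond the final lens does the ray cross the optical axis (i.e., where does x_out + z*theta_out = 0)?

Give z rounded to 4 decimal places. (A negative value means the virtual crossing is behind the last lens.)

Initial: x=6.0000 theta=0.0000
After 1 (propagate distance d=6): x=6.0000 theta=0.0000
After 2 (thin lens f=-44): x=6.0000 theta=3/22 (≈0.1364)
After 3 (propagate distance d=5): x=147/22 (≈6.6818) theta=3/22 (≈0.1364)
After 4 (thin lens f=-44): x=147/22 (≈6.6818) theta=279/968 (≈0.2882)
z_focus = -x_out/theta_out = -(147/22)/(279/968) = -2156/93 ≈ -23.1828
Rounded to 4 decimal places: z = -23.1828

Answer: -23.1828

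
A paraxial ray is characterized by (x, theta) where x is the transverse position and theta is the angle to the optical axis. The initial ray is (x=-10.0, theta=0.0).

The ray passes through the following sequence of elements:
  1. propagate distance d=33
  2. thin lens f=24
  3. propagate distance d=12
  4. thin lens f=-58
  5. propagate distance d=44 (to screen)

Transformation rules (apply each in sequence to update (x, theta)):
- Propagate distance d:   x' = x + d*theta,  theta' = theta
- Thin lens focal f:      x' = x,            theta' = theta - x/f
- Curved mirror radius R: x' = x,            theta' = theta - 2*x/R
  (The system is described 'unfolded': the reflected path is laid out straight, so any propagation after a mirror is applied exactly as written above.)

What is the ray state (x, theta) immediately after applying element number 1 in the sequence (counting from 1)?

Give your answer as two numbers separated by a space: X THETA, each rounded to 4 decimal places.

Answer: -10.0000 0.0000

Derivation:
Initial: x=-10.0000 theta=0.0000
After 1 (propagate distance d=33): x=-10.0000 theta=0.0000
Rounded to 4 decimal places: x = -10.0000, theta = 0.0000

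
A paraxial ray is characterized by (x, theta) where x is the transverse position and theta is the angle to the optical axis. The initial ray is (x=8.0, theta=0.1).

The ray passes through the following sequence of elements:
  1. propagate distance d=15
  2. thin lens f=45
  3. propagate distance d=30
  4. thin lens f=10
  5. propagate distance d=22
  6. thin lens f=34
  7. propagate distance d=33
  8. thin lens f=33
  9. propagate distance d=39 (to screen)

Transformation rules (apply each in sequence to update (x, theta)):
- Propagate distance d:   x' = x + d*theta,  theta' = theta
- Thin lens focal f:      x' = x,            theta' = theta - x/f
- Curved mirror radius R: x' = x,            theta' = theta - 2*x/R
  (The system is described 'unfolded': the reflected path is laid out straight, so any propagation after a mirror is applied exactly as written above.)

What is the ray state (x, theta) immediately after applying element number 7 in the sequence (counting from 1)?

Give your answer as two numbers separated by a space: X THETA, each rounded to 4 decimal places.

Answer: -24.3062 -0.4382

Derivation:
Initial: x=8.0000 theta=0.1000
After 1 (propagate distance d=15): x=9.5000 theta=0.1000
After 2 (thin lens f=45): x=9.5000 theta=-1/9 (≈-0.1111)
After 3 (propagate distance d=30): x=37/6 (≈6.1667) theta=-1/9 (≈-0.1111)
After 4 (thin lens f=10): x=37/6 (≈6.1667) theta=-131/180 (≈-0.7278)
After 5 (propagate distance d=22): x=-443/45 (≈-9.8444) theta=-131/180 (≈-0.7278)
After 6 (thin lens f=34): x=-443/45 (≈-9.8444) theta=-149/340 (≈-0.4382)
After 7 (propagate distance d=33): x=-74377/3060 (≈-24.3062) theta=-149/340 (≈-0.4382)
Rounded to 4 decimal places: x = -24.3062, theta = -0.4382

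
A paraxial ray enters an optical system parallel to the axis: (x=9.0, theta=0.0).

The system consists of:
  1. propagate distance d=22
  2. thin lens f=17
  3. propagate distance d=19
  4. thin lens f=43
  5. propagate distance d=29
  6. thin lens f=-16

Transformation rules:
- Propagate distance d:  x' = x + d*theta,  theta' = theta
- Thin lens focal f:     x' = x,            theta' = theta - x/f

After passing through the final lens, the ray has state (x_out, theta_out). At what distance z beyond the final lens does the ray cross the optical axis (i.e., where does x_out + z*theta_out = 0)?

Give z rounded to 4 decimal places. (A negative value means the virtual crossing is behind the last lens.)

Initial: x=9.0000 theta=0.0000
After 1 (propagate distance d=22): x=9.0000 theta=0.0000
After 2 (thin lens f=17): x=9.0000 theta=-9/17 (≈-0.5294)
After 3 (propagate distance d=19): x=-18/17 (≈-1.0588) theta=-9/17 (≈-0.5294)
After 4 (thin lens f=43): x=-18/17 (≈-1.0588) theta=-369/731 (≈-0.5048)
After 5 (propagate distance d=29): x=-675/43 (≈-15.6977) theta=-369/731 (≈-0.5048)
After 6 (thin lens f=-16): x=-675/43 (≈-15.6977) theta=-17379/11696 (≈-1.4859)
z_focus = -x_out/theta_out = -(-675/43)/(-17379/11696) = -20400/1931 ≈ -10.5645
Rounded to 4 decimal places: z = -10.5645

Answer: -10.5645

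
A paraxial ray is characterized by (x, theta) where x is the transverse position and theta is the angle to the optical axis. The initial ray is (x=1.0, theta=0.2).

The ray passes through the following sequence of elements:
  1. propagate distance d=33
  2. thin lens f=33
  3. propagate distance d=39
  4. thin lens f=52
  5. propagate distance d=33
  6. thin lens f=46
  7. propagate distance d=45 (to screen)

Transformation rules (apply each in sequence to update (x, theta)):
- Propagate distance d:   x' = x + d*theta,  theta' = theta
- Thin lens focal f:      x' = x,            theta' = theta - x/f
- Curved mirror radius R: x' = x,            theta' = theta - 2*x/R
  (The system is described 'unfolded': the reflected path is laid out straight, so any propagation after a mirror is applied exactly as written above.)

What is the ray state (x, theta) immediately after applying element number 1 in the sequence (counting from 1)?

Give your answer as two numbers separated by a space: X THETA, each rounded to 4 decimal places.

Answer: 7.6000 0.2000

Derivation:
Initial: x=1.0000 theta=0.2000
After 1 (propagate distance d=33): x=7.6000 theta=0.2000
Rounded to 4 decimal places: x = 7.6000, theta = 0.2000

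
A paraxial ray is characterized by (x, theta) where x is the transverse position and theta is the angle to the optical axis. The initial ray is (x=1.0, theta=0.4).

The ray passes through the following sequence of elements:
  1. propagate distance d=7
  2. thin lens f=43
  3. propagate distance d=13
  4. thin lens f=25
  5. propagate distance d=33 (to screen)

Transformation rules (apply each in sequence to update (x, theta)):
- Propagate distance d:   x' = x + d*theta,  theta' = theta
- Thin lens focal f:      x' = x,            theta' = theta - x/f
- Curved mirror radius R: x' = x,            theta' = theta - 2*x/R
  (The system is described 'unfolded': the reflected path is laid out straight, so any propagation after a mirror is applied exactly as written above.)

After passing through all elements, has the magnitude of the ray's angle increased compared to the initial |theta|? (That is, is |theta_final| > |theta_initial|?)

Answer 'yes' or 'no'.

Initial: x=1.0000 theta=0.4000
After 1 (propagate distance d=7): x=3.8000 theta=0.4000
After 2 (thin lens f=43): x=3.8000 theta=67/215 (≈0.3116)
After 3 (propagate distance d=13): x=1688/215 (≈7.8512) theta=67/215 (≈0.3116)
After 4 (thin lens f=25): x=1688/215 (≈7.8512) theta=-13/5375 (≈-0.0024)
After 5 (propagate distance d=33 (to screen)): x=41771/5375 (≈7.7713) theta=-13/5375 (≈-0.0024)
|theta_initial|=0.4000 |theta_final|=13/5375 (≈0.0024) -> not increased

Answer: no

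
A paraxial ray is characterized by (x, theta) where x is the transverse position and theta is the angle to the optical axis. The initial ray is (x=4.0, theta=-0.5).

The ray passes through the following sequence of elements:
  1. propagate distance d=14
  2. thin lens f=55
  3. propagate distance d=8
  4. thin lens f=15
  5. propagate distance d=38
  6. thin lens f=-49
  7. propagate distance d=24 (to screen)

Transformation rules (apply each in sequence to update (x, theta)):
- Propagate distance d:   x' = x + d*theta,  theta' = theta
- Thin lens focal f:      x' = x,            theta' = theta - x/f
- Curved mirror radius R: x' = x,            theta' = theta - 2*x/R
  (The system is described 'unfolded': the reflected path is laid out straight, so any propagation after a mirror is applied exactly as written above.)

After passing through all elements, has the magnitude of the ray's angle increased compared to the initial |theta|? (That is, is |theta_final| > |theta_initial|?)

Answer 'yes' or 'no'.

Answer: no

Derivation:
Initial: x=4.0000 theta=-0.5000
After 1 (propagate distance d=14): x=-3.0000 theta=-0.5000
After 2 (thin lens f=55): x=-3.0000 theta=-49/110 (≈-0.4455)
After 3 (propagate distance d=8): x=-361/55 (≈-6.5636) theta=-49/110 (≈-0.4455)
After 4 (thin lens f=15): x=-361/55 (≈-6.5636) theta=-13/1650 (≈-0.0079)
After 5 (propagate distance d=38): x=-5662/825 (≈-6.8630) theta=-13/1650 (≈-0.0079)
After 6 (thin lens f=-49): x=-5662/825 (≈-6.8630) theta=-3987/26950 (≈-0.1479)
After 7 (propagate distance d=24 (to screen)): x=-7654/735 (≈-10.4136) theta=-3987/26950 (≈-0.1479)
|theta_initial|=0.5000 |theta_final|=3987/26950 (≈0.1479) -> not increased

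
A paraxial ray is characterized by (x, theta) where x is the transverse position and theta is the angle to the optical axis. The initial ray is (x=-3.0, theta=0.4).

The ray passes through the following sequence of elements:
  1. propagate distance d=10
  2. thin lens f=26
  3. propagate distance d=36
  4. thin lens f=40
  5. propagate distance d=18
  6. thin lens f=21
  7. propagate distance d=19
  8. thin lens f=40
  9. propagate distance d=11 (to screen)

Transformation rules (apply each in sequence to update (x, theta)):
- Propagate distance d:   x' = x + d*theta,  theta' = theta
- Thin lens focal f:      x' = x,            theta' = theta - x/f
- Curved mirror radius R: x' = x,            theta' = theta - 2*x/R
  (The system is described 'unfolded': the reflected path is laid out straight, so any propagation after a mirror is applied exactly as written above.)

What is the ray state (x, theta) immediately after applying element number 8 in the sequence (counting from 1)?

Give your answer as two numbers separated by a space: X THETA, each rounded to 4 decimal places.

Answer: 1.5658 -0.7050

Derivation:
Initial: x=-3.0000 theta=0.4000
After 1 (propagate distance d=10): x=1.0000 theta=0.4000
After 2 (thin lens f=26): x=1.0000 theta=47/130 (≈0.3615)
After 3 (propagate distance d=36): x=911/65 (≈14.0154) theta=47/130 (≈0.3615)
After 4 (thin lens f=40): x=911/65 (≈14.0154) theta=29/2600 (≈0.0112)
After 5 (propagate distance d=18): x=18481/1300 (≈14.2162) theta=29/2600 (≈0.0112)
After 6 (thin lens f=21): x=18481/1300 (≈14.2162) theta=-36353/54600 (≈-0.6658)
After 7 (propagate distance d=19): x=17099/10920 (≈1.5658) theta=-36353/54600 (≈-0.6658)
After 8 (thin lens f=40): x=17099/10920 (≈1.5658) theta=-14663/20800 (≈-0.7050)
Rounded to 4 decimal places: x = 1.5658, theta = -0.7050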